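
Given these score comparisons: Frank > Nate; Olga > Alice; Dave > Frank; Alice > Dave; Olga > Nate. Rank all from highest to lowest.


Constraints: Frank > Nate; Olga > Alice; Dave > Frank; Alice > Dave; Olga > Nate
Method: at each step, the next-highest is the one remaining person who never appears on the smaller side of a constraint between remaining people.
  Step 1: remaining {Olga, Dave, Frank, Nate, Alice}; on the smaller side: {Dave, Frank, Nate, Alice} → Olga is next (Olga > Alice; Olga > Nate).
  Step 2: remaining {Dave, Frank, Nate, Alice}; on the smaller side: {Dave, Frank, Nate} → Alice is next (Alice > Dave).
  Step 3: remaining {Dave, Frank, Nate}; on the smaller side: {Frank, Nate} → Dave is next (Dave > Frank).
  Step 4: remaining {Frank, Nate}; on the smaller side: {Nate} → Frank is next (Frank > Nate).
  Step 5: only Nate remains → lowest.
Final ranking (highest to lowest):

Olga > Alice > Dave > Frank > Nate


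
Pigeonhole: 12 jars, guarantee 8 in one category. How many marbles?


Pigeonhole: to guarantee k in one of n categories, need (k-1)×n + 1.
k = 8, n = 12
Minimum = (8-1) × 12 + 1 = 7 × 12 + 1

85


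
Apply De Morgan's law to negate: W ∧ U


De Morgan's law: ¬(P ∧ Q) ≡ ¬P ∨ ¬Q
¬(W ∧ U) = ¬W ∨ ¬U

¬W ∨ ¬U


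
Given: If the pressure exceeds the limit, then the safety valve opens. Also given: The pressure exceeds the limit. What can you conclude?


Modus ponens: P → Q, P ⊢ Q
P: the pressure exceeds the limit
Q: the safety valve opens
We have P → Q and P is true.
By modus ponens, Q must be true.

The safety valve opens


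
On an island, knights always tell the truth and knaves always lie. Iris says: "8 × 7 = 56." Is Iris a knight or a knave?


Statement: "8 × 7 = 56."
Actual: 8 × 7 = 56
Claimed: 56
Statement is TRUE → Iris tells the truth → Knight

Knight


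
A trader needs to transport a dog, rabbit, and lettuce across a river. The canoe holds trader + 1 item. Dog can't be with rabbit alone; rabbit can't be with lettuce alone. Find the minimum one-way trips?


1. trader+rabbit → 2. trader ← 3. trader+dog → 4. trader+rabbit ← 5. trader+lettuce → 6. trader ← 7. trader+rabbit →
Minimum trips = 7

7


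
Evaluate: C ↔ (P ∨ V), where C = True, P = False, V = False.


C = True, P = False, V = False
Step 1: P ∨ V = False OR False = False
Step 2: C ↔ (False): true when both sides have same truth value.
Result: True ↔ False = False

False


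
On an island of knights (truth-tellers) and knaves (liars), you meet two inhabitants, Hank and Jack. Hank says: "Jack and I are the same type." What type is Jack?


Hank says: "Jack and I are the same type."
Case 1: Hank is a Knight (truth-teller)
  Statement is true → they ARE the same → Jack is also a Knight
Case 2: Hank is a Knave (liar)
  Statement is false → they are NOT the same → Jack is a Knight
In both cases, Jack is a Knight.

Knight


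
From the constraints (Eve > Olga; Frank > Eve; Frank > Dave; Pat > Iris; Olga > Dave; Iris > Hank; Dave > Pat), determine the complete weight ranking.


Constraints: Eve > Olga; Frank > Eve; Frank > Dave; Pat > Iris; Olga > Dave; Iris > Hank; Dave > Pat
Method: at each step, the next-highest is the one remaining person who never appears on the smaller side of a constraint between remaining people.
  Step 1: remaining {Frank, Pat, Dave, Hank, Iris, Eve, Olga}; on the smaller side: {Pat, Dave, Hank, Iris, Eve, Olga} → Frank is next (Frank > Eve; Frank > Dave).
  Step 2: remaining {Pat, Dave, Hank, Iris, Eve, Olga}; on the smaller side: {Pat, Dave, Hank, Iris, Olga} → Eve is next (Eve > Olga).
  Step 3: remaining {Pat, Dave, Hank, Iris, Olga}; on the smaller side: {Pat, Dave, Hank, Iris} → Olga is next (Olga > Dave).
  Step 4: remaining {Pat, Dave, Hank, Iris}; on the smaller side: {Pat, Hank, Iris} → Dave is next (Dave > Pat).
  Step 5: remaining {Pat, Hank, Iris}; on the smaller side: {Hank, Iris} → Pat is next (Pat > Iris).
  Step 6: remaining {Hank, Iris}; on the smaller side: {Hank} → Iris is next (Iris > Hank).
  Step 7: only Hank remains → lowest.
Final ranking (highest to lowest):

Frank > Eve > Olga > Dave > Pat > Iris > Hank


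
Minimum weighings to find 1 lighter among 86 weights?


Each weighing has 3 outcomes (left heavy / balance / right heavy), so k weighings distinguish at most 3^k cases; splitting into three near-equal groups achieves this.
Need 3^k ≥ 86: 3^4 = 81 < 86 ≤ 3^5 = 243
k = ⌈log₃(86)⌉ = 5

5


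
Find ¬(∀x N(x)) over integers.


Original: ∀x N(x)
Rule: ¬∀→∃, ¬∃→∀, negate predicate.
Negation: ∃x ¬N(x)

∃x ¬N(x)


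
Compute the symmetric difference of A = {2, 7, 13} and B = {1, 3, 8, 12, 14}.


A = {2, 7, 13}
B = {1, 3, 8, 12, 14}
Operation: symmetric difference
In A only: [2, 7, 13], in B only: [1, 3, 8, 12, 14]

{1, 2, 3, 7, 8, 12, 13, 14}


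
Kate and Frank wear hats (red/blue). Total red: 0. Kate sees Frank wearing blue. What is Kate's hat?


Total red = 0, Frank = blue
Red accounted for: 0
Remaining for Kate: 0
Kate's hat is blue.

blue


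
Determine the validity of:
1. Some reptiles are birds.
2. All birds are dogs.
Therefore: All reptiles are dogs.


Premise 1: Some reptiles are birds.
Premise 2: All birds are dogs.
Conclusion: All reptiles are dogs.
Fallacy: illicit minor. The minor term (reptiles) is distributed in the conclusion ('All reptiles ...') but undistributed in its premise ('Some reptiles are birds' doesn't cover all reptiles).
Only 'Some reptiles are dogs' follows, not 'All'.

Invalid


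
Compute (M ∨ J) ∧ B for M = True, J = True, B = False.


M = True, J = True, B = False
Step 1: M ∨ J = True OR True = True
Step 2: True ∧ B = True AND False = False
OR is true when at least one operand is true; AND requires both.

False


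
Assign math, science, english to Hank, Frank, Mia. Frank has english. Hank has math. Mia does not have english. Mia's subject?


From clues:
  Hank → math
  Frank → english
By elimination, Mia gets the remaining.

science


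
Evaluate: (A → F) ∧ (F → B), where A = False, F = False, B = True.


A = False, F = False, B = True
Step 1: A → F is false only when A=True and F=False. Result: True
Step 2: F → B is false only when F=True and B=False. Result: True
Step 3: True ∧ True = True

True


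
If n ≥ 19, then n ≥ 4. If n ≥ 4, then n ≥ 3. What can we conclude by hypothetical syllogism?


Hypothetical syllogism: P → Q, Q → R ⊢ P → R
Premise 1: n ≥ 19 → n ≥ 4
Premise 2: n ≥ 4 → n ≥ 3
Chain the implications: the middle term (n ≥ 4) links the two.
Conclusion: If n ≥ 19, then n ≥ 3.

If n ≥ 19, then n ≥ 3.


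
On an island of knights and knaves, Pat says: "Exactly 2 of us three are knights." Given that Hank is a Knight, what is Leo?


Pat claims exactly 2 knights among Pat, Hank, Leo.
Given: Hank is a Knight.

Case 1: Pat is a Knight (tells truth)
  Then exactly 2 of the three are knights.
  Counting Pat, Hank: 2 knight(s) so far. Need 0 more → Leo = Knave.
Case 2: Pat is a Knave (lies)
  Then the count is NOT 2.
  If Leo = Knight, count = 2 = 2 → claim would be true, contradicts lie.
  If Leo = Knave, count = 1 ≠ 2 → lie confirmed ✓

Leo is a Knave.

Knave


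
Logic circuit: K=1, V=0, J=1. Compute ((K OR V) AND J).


K OR V = 1|0 = 1
1 AND 1 = 1

1


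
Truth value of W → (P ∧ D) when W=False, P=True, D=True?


W = False, P = True, D = True
Expression: W → (P ∧ D)
Step 1: P ∧ D = True AND True = True
Step 2: W → (True) = False → True = True

True


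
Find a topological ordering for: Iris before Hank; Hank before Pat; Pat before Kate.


Constraints: Iris before Hank; Hank before Pat; Pat before Kate
Method: repeatedly schedule the remaining task that has no remaining task required before it.
  Step 1: remaining {Iris, Kate, Hank, Pat}; every task except Iris still has a predecessor pending → schedule Iris.
  Step 2: remaining {Kate, Hank, Pat}; every task except Hank still has a predecessor pending → schedule Hank.
  Step 3: remaining {Kate, Pat}; every task except Pat still has a predecessor pending → schedule Pat.
  Step 4: only Kate remains → schedule Kate.
Resulting order:

Iris → Hank → Pat → Kate


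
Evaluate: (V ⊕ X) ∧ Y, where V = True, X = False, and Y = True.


V = True, X = False, Y = True
Step 1: V ⊕ X = True XOR False = True
Step 2: True ∧ Y = True AND True = True
XOR true when exactly one of V,X is true; then AND with Y.

True


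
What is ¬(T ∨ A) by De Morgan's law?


De Morgan's law: ¬(P ∨ Q) ≡ ¬P ∧ ¬Q
¬(T ∨ A) = ¬T ∧ ¬A

¬T ∧ ¬A


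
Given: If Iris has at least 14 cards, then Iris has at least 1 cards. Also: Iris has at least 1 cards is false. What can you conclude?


Modus tollens: P → Q, ¬Q ⊢ ¬P
P: Iris has at least 14 cards
Q: Iris has at least 1 cards
We have P → Q and Q is false.
By modus tollens, P must be false.

It is not the case that Iris has at least 14 cards


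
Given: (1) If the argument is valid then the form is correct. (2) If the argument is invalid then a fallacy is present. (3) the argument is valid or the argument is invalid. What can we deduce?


Constructive dilemma: (P → Q) ∧ (R → S), P ∨ R ⊢ Q ∨ S
Premise 1: the argument is valid → the form is correct
Premise 2: the argument is invalid → a fallacy is present
Premise 3: the argument is valid ∨ the argument is invalid
Case 1: Assuming the argument is valid, then by Premise 1, the form is correct.
Case 2: Assuming the argument is invalid, then by Premise 2, a fallacy is present.
Since one of the argument is valid or the argument is invalid must hold, we get the form is correct or a fallacy is present.

The form is correct or a fallacy is present.


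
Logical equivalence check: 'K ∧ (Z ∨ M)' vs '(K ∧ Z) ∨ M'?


Expression 1: K ∧ (Z ∨ M)
Expression 2: (K ∧ Z) ∨ M
Truth table (K Z M | Expr1 Expr2):
  T T T |   T     T
  T T F |   T     T
  T F T |   T     T
  T F F |   F     F
  F T T |   F     T   ← differ
  F T F |   F     F
  F F T |   F     T   ← differ
  F F F |   F     F
Counterexample: K=F, Z=T, M=T gives Expr1 = F but Expr2 = T, so the expressions are NOT logically equivalent.

No


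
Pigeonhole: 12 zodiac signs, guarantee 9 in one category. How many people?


Pigeonhole: to guarantee k in one of n categories, need (k-1)×n + 1.
k = 9, n = 12
Minimum = (9-1) × 12 + 1 = 8 × 12 + 1

97


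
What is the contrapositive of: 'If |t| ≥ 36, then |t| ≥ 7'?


Original: If |t| ≥ 36, then |t| ≥ 7
Contrapositive: If ¬Q, then ¬P
Negate Q: not (|t| ≥ 7)
Negate P: not (|t| ≥ 36)

If not (|t| ≥ 7), then not (|t| ≥ 36).


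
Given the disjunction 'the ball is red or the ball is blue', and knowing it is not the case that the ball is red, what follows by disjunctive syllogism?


Disjunctive syllogism: P ∨ Q, ¬P ⊢ Q
Disjunction: the ball is red ∨ the ball is blue
We know it is not the case that the ball is red.
By disjunctive syllogism, the other disjunct must be true.

The ball is blue


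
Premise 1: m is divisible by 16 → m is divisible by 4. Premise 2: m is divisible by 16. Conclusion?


Modus ponens: P → Q, P ⊢ Q
P: m is divisible by 16
Q: m is divisible by 4
We have P → Q and P is true.
By modus ponens, Q must be true.

m is divisible by 4


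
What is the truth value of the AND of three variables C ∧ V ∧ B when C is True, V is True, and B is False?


C = True, V = True, B = False
Step 1: C ∧ V = True AND True = True
Step 2: (True) ∧ B = (True) AND False = False
AND is true only when ALL operands are true.

False


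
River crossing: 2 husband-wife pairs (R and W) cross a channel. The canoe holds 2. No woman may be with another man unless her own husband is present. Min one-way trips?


Label couples R and W.
1. WR+WW → (far: WR,WW; near: HR,HW)
2. WR ←   (far: WW; near: HR,HW,WR)
3. HR+HW → (far: HR,HW,WW; near: WR)
4. HR ←   (far: HW,WW; near: HR,WR)  — HR returns, since WR is alone on near bank
5. HR+WR → (far: all four; near: empty)
Every state respects the constraint.
Minimum trips = 5

5


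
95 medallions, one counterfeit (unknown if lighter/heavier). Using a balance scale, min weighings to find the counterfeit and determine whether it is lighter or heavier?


Let n = 95. 190 possibilities (n medallions × lighter/heavier); each weighing has 3 outcomes.
Bound for k weighings: say the first weighing puts j medallions on each pan. If it tips, the 2j weighed medallions remain suspects (each with a known direction) and k-1 weighings give 3^(k-1) outcomes; 3^(k-1) is odd, so 2j ≤ 3^(k-1) - 1. If it balances, the n - 2j unweighed medallions remain with direction unknown: 2(n - 2j) ≤ 3^(k-1) - 1 by the same parity argument. Adding, n ≤ (3^(k-1) - 1) + (3^(k-1) - 1)/2 = (3^k - 3)/2, and the classical three-group strategy achieves this (3 medallions in 2 weighings, 12 in 3, 39 in 4, 120 in 5).
So we need the smallest k with (3^k - 3)/2 ≥ 95.
k = 4: (3^4 - 3)/2 = 39 < 95 ✗
k = 5: (3^5 - 3)/2 = 120 ≥ 95 ✓

5


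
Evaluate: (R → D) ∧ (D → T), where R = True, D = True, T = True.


R = True, D = True, T = True
Step 1: R → D is false only when R=True and D=False. Result: True
Step 2: D → T is false only when D=True and T=False. Result: True
Step 3: True ∧ True = True

True


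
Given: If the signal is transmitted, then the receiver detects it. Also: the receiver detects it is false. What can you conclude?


Modus tollens: P → Q, ¬Q ⊢ ¬P
P: the signal is transmitted
Q: the receiver detects it
We have P → Q and Q is false.
By modus tollens, P must be false.

It is not the case that the signal is transmitted


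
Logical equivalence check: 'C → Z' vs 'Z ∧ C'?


Expression 1: C → Z
Expression 2: Z ∧ C
Truth table (C Z | Expr1 Expr2):
  T T |   T     T
  T F |   F     F
  F T |   T     F   ← differ
  F F |   T     F   ← differ
Counterexample: C=F, Z=T gives Expr1 = T but Expr2 = F, so the expressions are NOT logically equivalent.

No


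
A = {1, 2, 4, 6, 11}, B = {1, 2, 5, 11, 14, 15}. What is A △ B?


A = {1, 2, 4, 6, 11}
B = {1, 2, 5, 11, 14, 15}
Operation: symmetric difference
In A only: [4, 6], in B only: [5, 14, 15]

{4, 5, 6, 14, 15}


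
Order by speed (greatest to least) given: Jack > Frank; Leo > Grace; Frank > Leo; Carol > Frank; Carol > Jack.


Constraints: Jack > Frank; Leo > Grace; Frank > Leo; Carol > Frank; Carol > Jack
Method: at each step, the next-highest is the one remaining person who never appears on the smaller side of a constraint between remaining people.
  Step 1: remaining {Grace, Jack, Leo, Frank, Carol}; on the smaller side: {Grace, Jack, Leo, Frank} → Carol is next (Carol > Frank; Carol > Jack).
  Step 2: remaining {Grace, Jack, Leo, Frank}; on the smaller side: {Grace, Leo, Frank} → Jack is next (Jack > Frank).
  Step 3: remaining {Grace, Leo, Frank}; on the smaller side: {Grace, Leo} → Frank is next (Frank > Leo).
  Step 4: remaining {Grace, Leo}; on the smaller side: {Grace} → Leo is next (Leo > Grace).
  Step 5: only Grace remains → lowest.
Final ranking (highest to lowest):

Carol > Jack > Frank > Leo > Grace


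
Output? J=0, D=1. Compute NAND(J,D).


J AND D = 0
NOT(0) = 1

1


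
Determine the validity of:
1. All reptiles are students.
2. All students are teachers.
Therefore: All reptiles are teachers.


Premise 1: All reptiles are students.
Premise 2: All students are teachers.
Conclusion: All reptiles are teachers.
Barbara syllogism (AAA-1): All A are B, All B are C → All A are C.
Middle term (students) distributed in premise 2.

Valid


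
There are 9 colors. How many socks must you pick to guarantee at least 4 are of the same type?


Pigeonhole: to guarantee k in one of n categories, need (k-1)×n + 1.
k = 4, n = 9
Minimum = (4-1) × 9 + 1 = 3 × 9 + 1

28


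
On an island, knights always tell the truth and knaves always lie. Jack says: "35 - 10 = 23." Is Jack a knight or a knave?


Statement: "35 - 10 = 23."
Actual: 35 - 10 = 25
Claimed: 23
Statement is FALSE → Jack lies → Knave

Knave


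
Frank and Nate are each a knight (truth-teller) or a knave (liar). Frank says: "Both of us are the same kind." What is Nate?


Frank says: "Both of us are the same kind."
Case 1: Frank is a Knight (truth-teller)
  Statement is true → they ARE the same → Nate is also a Knight
Case 2: Frank is a Knave (liar)
  Statement is false → they are NOT the same → Nate is a Knight
In both cases, Nate is a Knight.

Knight


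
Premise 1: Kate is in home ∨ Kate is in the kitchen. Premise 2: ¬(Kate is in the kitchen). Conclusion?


Disjunctive syllogism: P ∨ Q, ¬P ⊢ Q
Disjunction: Kate is in home ∨ Kate is in the kitchen
We know it is not the case that Kate is in the kitchen.
By disjunctive syllogism, the other disjunct must be true.

Kate is in home


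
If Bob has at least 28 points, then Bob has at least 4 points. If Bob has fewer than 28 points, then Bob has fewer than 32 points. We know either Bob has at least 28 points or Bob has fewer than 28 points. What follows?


Constructive dilemma: (P → Q) ∧ (R → S), P ∨ R ⊢ Q ∨ S
Premise 1: Bob has at least 28 points → Bob has at least 4 points
Premise 2: Bob has fewer than 28 points → Bob has fewer than 32 points
Premise 3: Bob has at least 28 points ∨ Bob has fewer than 28 points
Case 1: Assuming Bob has at least 28 points, then by Premise 1, Bob has at least 4 points.
Case 2: Assuming Bob has fewer than 28 points, then by Premise 2, Bob has fewer than 32 points.
Since one of Bob has at least 28 points or Bob has fewer than 28 points must hold, we get Bob has at least 4 points or Bob has fewer than 32 points.

Bob has at least 4 points or Bob has fewer than 32 points.


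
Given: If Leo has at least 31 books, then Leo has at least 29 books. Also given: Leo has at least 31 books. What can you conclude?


Modus ponens: P → Q, P ⊢ Q
P: Leo has at least 31 books
Q: Leo has at least 29 books
We have P → Q and P is true.
By modus ponens, Q must be true.

Leo has at least 29 books


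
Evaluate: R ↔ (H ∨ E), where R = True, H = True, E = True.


R = True, H = True, E = True
Step 1: H ∨ E = True OR True = True
Step 2: R ↔ (True): true when both sides have same truth value.
Result: True ↔ True = True

True


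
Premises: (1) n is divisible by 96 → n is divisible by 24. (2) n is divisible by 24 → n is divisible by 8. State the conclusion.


Hypothetical syllogism: P → Q, Q → R ⊢ P → R
Premise 1: n is divisible by 96 → n is divisible by 24
Premise 2: n is divisible by 24 → n is divisible by 8
Chain the implications: the middle term (n is divisible by 24) links the two.
Conclusion: If n is divisible by 96, then n is divisible by 8.

If n is divisible by 96, then n is divisible by 8.


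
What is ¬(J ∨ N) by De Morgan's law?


De Morgan's law: ¬(P ∨ Q) ≡ ¬P ∧ ¬Q
¬(J ∨ N) = ¬J ∧ ¬N

¬J ∧ ¬N


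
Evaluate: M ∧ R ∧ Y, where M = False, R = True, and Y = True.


M = False, R = True, Y = True
Step 1: M ∧ R = False AND True = False
Step 2: (False) ∧ Y = (False) AND True = False
AND is true only when ALL operands are true.

False


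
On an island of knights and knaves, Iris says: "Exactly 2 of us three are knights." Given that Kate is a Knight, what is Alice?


Iris claims exactly 2 knights among Iris, Kate, Alice.
Given: Kate is a Knight.

Case 1: Iris is a Knight (tells truth)
  Then exactly 2 of the three are knights.
  Counting Iris, Kate: 2 knight(s) so far. Need 0 more → Alice = Knave.
Case 2: Iris is a Knave (lies)
  Then the count is NOT 2.
  If Alice = Knight, count = 2 = 2 → claim would be true, contradicts lie.
  If Alice = Knave, count = 1 ≠ 2 → lie confirmed ✓

Alice is a Knave.

Knave


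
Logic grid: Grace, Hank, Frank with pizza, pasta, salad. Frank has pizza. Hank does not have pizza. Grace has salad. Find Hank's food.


From clues:
  Frank → pizza
  Grace → salad
By elimination, Hank gets the remaining.

pasta


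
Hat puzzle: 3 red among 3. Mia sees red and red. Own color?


Total red = 3, seen red = 2
Own red = 3 - 2 = 1
Mia's hat is red.

red


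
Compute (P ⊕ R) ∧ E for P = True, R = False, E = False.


P = True, R = False, E = False
Step 1: P ⊕ R = True XOR False = True
Step 2: True ∧ E = True AND False = False
XOR true when exactly one of P,R is true; then AND with E.

False


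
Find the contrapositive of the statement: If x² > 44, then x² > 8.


Original: If x² > 44, then x² > 8
Contrapositive: If ¬Q, then ¬P
Negate Q: not (x² > 8)
Negate P: not (x² > 44)

If not (x² > 8), then not (x² > 44).


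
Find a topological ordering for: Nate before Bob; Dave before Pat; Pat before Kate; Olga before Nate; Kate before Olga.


Constraints: Nate before Bob; Dave before Pat; Pat before Kate; Olga before Nate; Kate before Olga
Method: repeatedly schedule the remaining task that has no remaining task required before it.
  Step 1: remaining {Olga, Pat, Dave, Bob, Nate, Kate}; every task except Dave still has a predecessor pending → schedule Dave.
  Step 2: remaining {Olga, Pat, Bob, Nate, Kate}; every task except Pat still has a predecessor pending → schedule Pat.
  Step 3: remaining {Olga, Bob, Nate, Kate}; every task except Kate still has a predecessor pending → schedule Kate.
  Step 4: remaining {Olga, Bob, Nate}; every task except Olga still has a predecessor pending → schedule Olga.
  Step 5: remaining {Bob, Nate}; every task except Nate still has a predecessor pending → schedule Nate.
  Step 6: only Bob remains → schedule Bob.
Resulting order:

Dave → Pat → Kate → Olga → Nate → Bob


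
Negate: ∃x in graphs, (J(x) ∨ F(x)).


Original: ∃x (J(x) ∨ F(x))
Rule: ¬∀→∃, ¬∃→∀, negate predicate.
Negation: ∀x (¬J(x) ∧ ¬F(x))

∀x (¬J(x) ∧ ¬F(x))


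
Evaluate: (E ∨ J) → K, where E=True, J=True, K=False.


E = True, J = True, K = False
Expression: (E ∨ J) → K
Step 1: E ∨ J = True OR True = True
Step 2: (True) → K = True → False (false only if antecedent True and consequent False) = False

False


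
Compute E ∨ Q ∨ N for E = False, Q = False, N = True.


E = False, Q = False, N = True
Step 1: E ∨ Q = False OR False = False
Step 2: False ∨ N = False OR True = True
OR is true when at least one operand is true.

True


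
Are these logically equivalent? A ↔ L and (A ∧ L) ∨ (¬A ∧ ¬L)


Expression 1: A ↔ L
Expression 2: (A ∧ L) ∨ (¬A ∧ ¬L)
Truth table (A L | Expr1 Expr2):
  T T |   T     T
  T F |   F     F
  F T |   F     F
  F F |   T     T
All 4 rows agree, so the expressions are logically equivalent.

Yes


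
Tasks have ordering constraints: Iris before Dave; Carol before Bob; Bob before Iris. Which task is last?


Constraints: Iris before Dave; Carol before Bob; Bob before Iris
The last task can have nothing scheduled after it, so it must never appear on the left of a 'before'.
Tasks appearing before some other task: Iris, Carol, Bob.
The only task not in that list is Dave → it is last.

Dave


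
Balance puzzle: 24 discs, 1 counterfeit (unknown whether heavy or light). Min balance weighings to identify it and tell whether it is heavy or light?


Let n = 24. 48 possibilities (n discs × lighter/heavier); each weighing has 3 outcomes.
Bound for k weighings: say the first weighing puts j discs on each pan. If it tips, the 2j weighed discs remain suspects (each with a known direction) and k-1 weighings give 3^(k-1) outcomes; 3^(k-1) is odd, so 2j ≤ 3^(k-1) - 1. If it balances, the n - 2j unweighed discs remain with direction unknown: 2(n - 2j) ≤ 3^(k-1) - 1 by the same parity argument. Adding, n ≤ (3^(k-1) - 1) + (3^(k-1) - 1)/2 = (3^k - 3)/2, and the classical three-group strategy achieves this (3 discs in 2 weighings, 12 in 3, 39 in 4, 120 in 5).
So we need the smallest k with (3^k - 3)/2 ≥ 24.
k = 3: (3^3 - 3)/2 = 12 < 24 ✗
k = 4: (3^4 - 3)/2 = 39 ≥ 24 ✓

4


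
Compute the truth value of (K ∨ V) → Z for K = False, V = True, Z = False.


K = False, V = True, Z = False
Step 1: K ∨ V = False OR True = True
Step 2: (True) → Z: false only when antecedent=True and Z=False.
Result: False

False


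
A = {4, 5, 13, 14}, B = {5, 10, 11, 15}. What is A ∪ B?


A = {4, 5, 13, 14}
B = {5, 10, 11, 15}
Operation: union
All elements combined: 4, 5, 10, 11, 13, 14, 15

{4, 5, 10, 11, 13, 14, 15}


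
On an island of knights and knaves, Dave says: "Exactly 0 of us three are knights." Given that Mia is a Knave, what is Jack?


Dave claims exactly 0 knights among Dave, Mia, Jack.
Given: Mia is a Knave.

Case 1: Dave is a Knight (tells truth)
  Then exactly 0 of the three are knights.
  Counting Dave, Mia: 1 knight(s) so far. Need -1 more → impossible.
Case 2: Dave is a Knave (lies)
  Then the count is NOT 0.
  If Jack = Knave, count = 0 = 0 → claim would be true, contradicts lie.
  If Jack = Knight, count = 1 ≠ 0 → lie confirmed ✓

Jack is a Knight.

Knight


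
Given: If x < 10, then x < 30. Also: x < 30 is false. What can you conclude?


Modus tollens: P → Q, ¬Q ⊢ ¬P
P: x < 10
Q: x < 30
We have P → Q and Q is false.
By modus tollens, P must be false.

It is not the case that x < 10


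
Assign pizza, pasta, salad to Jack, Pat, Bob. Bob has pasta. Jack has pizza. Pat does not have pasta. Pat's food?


From clues:
  Bob → pasta
  Jack → pizza
By elimination, Pat gets the remaining.

salad


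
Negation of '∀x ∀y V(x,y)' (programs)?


Original: ∀x ∀y V(x,y)
Rule: ¬∀→∃, ¬∃→∀, negate predicate.
Negation: ∃x ∃y ¬V(x,y)

∃x ∃y ¬V(x,y)


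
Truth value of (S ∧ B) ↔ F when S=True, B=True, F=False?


S = True, B = True, F = False
Expression: (S ∧ B) ↔ F
Step 1: S ∧ B = True AND True = True
Step 2: (True) ↔ F = (True iff False) = False

False


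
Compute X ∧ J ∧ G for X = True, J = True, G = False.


X = True, J = True, G = False
Step 1: X ∧ J = True AND True = True
Step 2: (True) ∧ G = (True) AND False = False
AND is true only when ALL operands are true.

False


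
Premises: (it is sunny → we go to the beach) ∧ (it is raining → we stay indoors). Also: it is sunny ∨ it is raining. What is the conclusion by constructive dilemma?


Constructive dilemma: (P → Q) ∧ (R → S), P ∨ R ⊢ Q ∨ S
Premise 1: it is sunny → we go to the beach
Premise 2: it is raining → we stay indoors
Premise 3: it is sunny ∨ it is raining
Case 1: Assuming it is sunny, then by Premise 1, we go to the beach.
Case 2: Assuming it is raining, then by Premise 2, we stay indoors.
Since one of it is sunny or it is raining must hold, we get we go to the beach or we stay indoors.

We go to the beach or we stay indoors.


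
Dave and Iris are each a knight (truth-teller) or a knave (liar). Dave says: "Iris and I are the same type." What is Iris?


Dave says: "Iris and I are the same type."
Case 1: Dave is a Knight (truth-teller)
  Statement is true → they ARE the same → Iris is also a Knight
Case 2: Dave is a Knave (liar)
  Statement is false → they are NOT the same → Iris is a Knight
In both cases, Iris is a Knight.

Knight


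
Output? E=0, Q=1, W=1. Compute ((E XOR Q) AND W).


E XOR Q = 0^1 = 1
1 AND 1 = 1

1


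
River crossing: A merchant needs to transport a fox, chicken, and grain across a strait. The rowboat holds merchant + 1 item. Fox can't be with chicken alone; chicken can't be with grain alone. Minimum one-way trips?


1. merchant+chicken → 2. merchant ← 3. merchant+fox → 4. merchant+chicken ← 5. merchant+grain → 6. merchant ← 7. merchant+chicken →
Minimum trips = 7

7


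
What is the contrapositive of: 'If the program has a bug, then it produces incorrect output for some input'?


Original: If the program has a bug, then it produces incorrect output for some input
Contrapositive: If ¬Q, then ¬P
Negate Q: not (it produces incorrect output for some input)
Negate P: not (the program has a bug)

If not (it produces incorrect output for some input), then not (the program has a bug).


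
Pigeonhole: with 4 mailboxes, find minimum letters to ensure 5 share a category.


Pigeonhole: to guarantee k in one of n categories, need (k-1)×n + 1.
k = 5, n = 4
Minimum = (5-1) × 4 + 1 = 4 × 4 + 1

17


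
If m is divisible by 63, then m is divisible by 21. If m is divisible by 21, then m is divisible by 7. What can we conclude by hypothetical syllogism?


Hypothetical syllogism: P → Q, Q → R ⊢ P → R
Premise 1: m is divisible by 63 → m is divisible by 21
Premise 2: m is divisible by 21 → m is divisible by 7
Chain the implications: the middle term (m is divisible by 21) links the two.
Conclusion: If m is divisible by 63, then m is divisible by 7.

If m is divisible by 63, then m is divisible by 7.


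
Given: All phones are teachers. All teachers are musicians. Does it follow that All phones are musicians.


Premise 1: All phones are teachers.
Premise 2: All teachers are musicians.
Conclusion: All phones are musicians.
Barbara syllogism (AAA-1): All A are B, All B are C → All A are C.
Middle term (teachers) distributed in premise 2.

Valid


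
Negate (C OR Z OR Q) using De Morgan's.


De Morgan's law: ¬(P ∨ Q ∨ R) ≡ ¬P ∧ ¬Q ∧ ¬R
¬(C ∨ Z ∨ Q) = ¬C ∧ ¬Z ∧ ¬Q

¬C ∧ ¬Z ∧ ¬Q


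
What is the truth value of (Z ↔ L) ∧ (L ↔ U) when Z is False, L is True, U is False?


Z = False, L = True, U = False
Step 1: Z ↔ L is true when Z and L have the same value. Result: False
Step 2: L ↔ U is true when L and U have the same value. Result: False
Step 3: False ∧ False = False

False


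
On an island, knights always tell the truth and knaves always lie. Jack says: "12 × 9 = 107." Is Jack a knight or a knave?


Statement: "12 × 9 = 107."
Actual: 12 × 9 = 108
Claimed: 107
Statement is FALSE → Jack lies → Knave

Knave


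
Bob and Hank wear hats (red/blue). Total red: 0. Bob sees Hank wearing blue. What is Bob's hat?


Total red = 0, Hank = blue
Red accounted for: 0
Remaining for Bob: 0
Bob's hat is blue.

blue


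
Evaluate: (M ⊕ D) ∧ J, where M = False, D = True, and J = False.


M = False, D = True, J = False
Step 1: M ⊕ D = False XOR True = True
Step 2: True ∧ J = True AND False = False
XOR true when exactly one of M,D is true; then AND with J.

False


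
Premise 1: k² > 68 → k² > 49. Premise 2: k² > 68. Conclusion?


Modus ponens: P → Q, P ⊢ Q
P: k² > 68
Q: k² > 49
We have P → Q and P is true.
By modus ponens, Q must be true.

k² > 49


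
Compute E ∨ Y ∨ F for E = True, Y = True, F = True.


E = True, Y = True, F = True
Step 1: E ∨ Y = True OR True = True
Step 2: True ∨ F = True OR True = True
OR is true when at least one operand is true.

True


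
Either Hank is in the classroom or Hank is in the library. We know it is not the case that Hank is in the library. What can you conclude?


Disjunctive syllogism: P ∨ Q, ¬P ⊢ Q
Disjunction: Hank is in the classroom ∨ Hank is in the library
We know it is not the case that Hank is in the library.
By disjunctive syllogism, the other disjunct must be true.

Hank is in the classroom


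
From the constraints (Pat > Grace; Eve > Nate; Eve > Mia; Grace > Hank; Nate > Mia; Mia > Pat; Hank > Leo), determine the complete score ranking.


Constraints: Pat > Grace; Eve > Nate; Eve > Mia; Grace > Hank; Nate > Mia; Mia > Pat; Hank > Leo
Method: at each step, the next-highest is the one remaining person who never appears on the smaller side of a constraint between remaining people.
  Step 1: remaining {Eve, Hank, Mia, Nate, Pat, Grace, Leo}; on the smaller side: {Hank, Mia, Nate, Pat, Grace, Leo} → Eve is next (Eve > Nate; Eve > Mia).
  Step 2: remaining {Hank, Mia, Nate, Pat, Grace, Leo}; on the smaller side: {Hank, Mia, Pat, Grace, Leo} → Nate is next (Nate > Mia).
  Step 3: remaining {Hank, Mia, Pat, Grace, Leo}; on the smaller side: {Hank, Pat, Grace, Leo} → Mia is next (Mia > Pat).
  Step 4: remaining {Hank, Pat, Grace, Leo}; on the smaller side: {Hank, Grace, Leo} → Pat is next (Pat > Grace).
  Step 5: remaining {Hank, Grace, Leo}; on the smaller side: {Hank, Leo} → Grace is next (Grace > Hank).
  Step 6: remaining {Hank, Leo}; on the smaller side: {Leo} → Hank is next (Hank > Leo).
  Step 7: only Leo remains → lowest.
Final ranking (highest to lowest):

Eve > Nate > Mia > Pat > Grace > Hank > Leo


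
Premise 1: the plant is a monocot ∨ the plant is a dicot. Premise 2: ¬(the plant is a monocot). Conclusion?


Disjunctive syllogism: P ∨ Q, ¬P ⊢ Q
Disjunction: the plant is a monocot ∨ the plant is a dicot
We know it is not the case that the plant is a monocot.
By disjunctive syllogism, the other disjunct must be true.

The plant is a dicot


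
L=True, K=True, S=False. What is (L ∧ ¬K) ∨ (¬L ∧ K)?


L = True, K = True, S = False
Expression: (L ∧ ¬K) ∨ (¬L ∧ K)
Step 1: ¬K = NOT True = False
Step 2: L ∧ ¬K = True AND False = False
Step 3: ¬L = NOT True = False
Step 4: ¬L ∧ K = False AND True = False
Step 5: (False) ∨ (False) = False OR False = False

False


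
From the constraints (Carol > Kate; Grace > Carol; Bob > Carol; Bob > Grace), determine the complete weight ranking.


Constraints: Carol > Kate; Grace > Carol; Bob > Carol; Bob > Grace
Method: at each step, the next-highest is the one remaining person who never appears on the smaller side of a constraint between remaining people.
  Step 1: remaining {Kate, Grace, Carol, Bob}; on the smaller side: {Kate, Grace, Carol} → Bob is next (Bob > Carol; Bob > Grace).
  Step 2: remaining {Kate, Grace, Carol}; on the smaller side: {Kate, Carol} → Grace is next (Grace > Carol).
  Step 3: remaining {Kate, Carol}; on the smaller side: {Kate} → Carol is next (Carol > Kate).
  Step 4: only Kate remains → lowest.
Final ranking (highest to lowest):

Bob > Grace > Carol > Kate


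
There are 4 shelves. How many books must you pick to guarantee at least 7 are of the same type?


Pigeonhole: to guarantee k in one of n categories, need (k-1)×n + 1.
k = 7, n = 4
Minimum = (7-1) × 4 + 1 = 6 × 4 + 1

25


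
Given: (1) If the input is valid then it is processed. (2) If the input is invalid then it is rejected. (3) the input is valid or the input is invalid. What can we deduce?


Constructive dilemma: (P → Q) ∧ (R → S), P ∨ R ⊢ Q ∨ S
Premise 1: the input is valid → it is processed
Premise 2: the input is invalid → it is rejected
Premise 3: the input is valid ∨ the input is invalid
Case 1: Assuming the input is valid, then by Premise 1, it is processed.
Case 2: Assuming the input is invalid, then by Premise 2, it is rejected.
Since one of the input is valid or the input is invalid must hold, we get it is processed or it is rejected.

It is processed or it is rejected.


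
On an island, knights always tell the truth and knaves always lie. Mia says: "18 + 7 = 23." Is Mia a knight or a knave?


Statement: "18 + 7 = 23."
Actual: 18 + 7 = 25
Claimed: 23
Statement is FALSE → Mia lies → Knave

Knave


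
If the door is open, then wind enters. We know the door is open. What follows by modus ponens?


Modus ponens: P → Q, P ⊢ Q
P: the door is open
Q: wind enters
We have P → Q and P is true.
By modus ponens, Q must be true.

Wind enters


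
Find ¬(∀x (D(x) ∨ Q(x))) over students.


Original: ∀x (D(x) ∨ Q(x))
Rule: ¬∀→∃, ¬∃→∀, negate predicate.
Negation: ∃x (¬D(x) ∧ ¬Q(x))

∃x (¬D(x) ∧ ¬Q(x))


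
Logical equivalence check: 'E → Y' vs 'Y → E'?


Expression 1: E → Y
Expression 2: Y → E
Truth table (E Y | Expr1 Expr2):
  T T |   T     T
  T F |   F     T   ← differ
  F T |   T     F   ← differ
  F F |   T     T
Counterexample: E=T, Y=F gives Expr1 = F but Expr2 = T, so the expressions are NOT logically equivalent.

No


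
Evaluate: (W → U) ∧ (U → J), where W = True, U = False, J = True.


W = True, U = False, J = True
Step 1: W → U is false only when W=True and U=False. Result: False
Step 2: U → J is false only when U=True and J=False. Result: True
Step 3: False ∧ True = False

False


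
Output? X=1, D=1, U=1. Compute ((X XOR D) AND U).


X XOR D = 1^1 = 0
0 AND 1 = 0

0


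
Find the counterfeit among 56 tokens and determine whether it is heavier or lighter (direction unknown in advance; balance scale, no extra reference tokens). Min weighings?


Let n = 56. 112 possibilities (n tokens × lighter/heavier); each weighing has 3 outcomes.
Bound for k weighings: say the first weighing puts j tokens on each pan. If it tips, the 2j weighed tokens remain suspects (each with a known direction) and k-1 weighings give 3^(k-1) outcomes; 3^(k-1) is odd, so 2j ≤ 3^(k-1) - 1. If it balances, the n - 2j unweighed tokens remain with direction unknown: 2(n - 2j) ≤ 3^(k-1) - 1 by the same parity argument. Adding, n ≤ (3^(k-1) - 1) + (3^(k-1) - 1)/2 = (3^k - 3)/2, and the classical three-group strategy achieves this (3 tokens in 2 weighings, 12 in 3, 39 in 4, 120 in 5).
So we need the smallest k with (3^k - 3)/2 ≥ 56.
k = 4: (3^4 - 3)/2 = 39 < 56 ✗
k = 5: (3^5 - 3)/2 = 120 ≥ 56 ✓

5


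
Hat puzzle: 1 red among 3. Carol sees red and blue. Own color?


Total red = 1, seen red = 1
Own red = 1 - 1 = 0
Carol's hat is blue.

blue


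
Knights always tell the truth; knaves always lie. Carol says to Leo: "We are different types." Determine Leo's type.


Carol says: "We are different types."
Case 1: Carol is a Knight (truth-teller)
  Statement is true → they ARE different → Leo is a Knave
Case 2: Carol is a Knave (liar)
  Statement is false → they are NOT different → Leo is a Knave
In both cases, Leo is a Knave.

Knave


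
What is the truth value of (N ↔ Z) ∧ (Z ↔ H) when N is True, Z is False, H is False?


N = True, Z = False, H = False
Step 1: N ↔ Z is true when N and Z have the same value. Result: False
Step 2: Z ↔ H is true when Z and H have the same value. Result: True
Step 3: False ∧ True = False

False


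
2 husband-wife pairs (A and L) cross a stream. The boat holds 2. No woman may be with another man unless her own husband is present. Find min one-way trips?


Label couples A and L.
1. WA+WL → (far: WA,WL; near: HA,HL)
2. WA ←   (far: WL; near: HA,HL,WA)
3. HA+HL → (far: HA,HL,WL; near: WA)
4. HA ←   (far: HL,WL; near: HA,WA)  — HA returns, since WA is alone on near bank
5. HA+WA → (far: all four; near: empty)
Every state respects the constraint.
Minimum trips = 5

5


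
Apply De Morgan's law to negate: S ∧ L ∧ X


De Morgan's law: ¬(P ∧ Q ∧ R) ≡ ¬P ∨ ¬Q ∨ ¬R
¬(S ∧ L ∧ X) = ¬S ∨ ¬L ∨ ¬X

¬S ∨ ¬L ∨ ¬X


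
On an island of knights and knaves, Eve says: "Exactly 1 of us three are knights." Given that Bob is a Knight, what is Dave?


Eve claims exactly 1 knights among Eve, Bob, Dave.
Given: Bob is a Knight.

Case 1: Eve is a Knight (tells truth)
  Then exactly 1 of the three are knights.
  Counting Eve, Bob: 2 knight(s) so far. Need -1 more → impossible.
Case 2: Eve is a Knave (lies)
  Then the count is NOT 1.
  If Dave = Knave, count = 1 = 1 → claim would be true, contradicts lie.
  If Dave = Knight, count = 2 ≠ 1 → lie confirmed ✓

Dave is a Knight.

Knight


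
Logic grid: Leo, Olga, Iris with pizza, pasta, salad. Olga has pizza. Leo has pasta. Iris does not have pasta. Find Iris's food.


From clues:
  Leo → pasta
  Olga → pizza
By elimination, Iris gets the remaining.

salad


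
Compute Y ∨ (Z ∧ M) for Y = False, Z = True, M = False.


Y = False, Z = True, M = False
Step 1: Z ∧ M = True AND False = False
Step 2: Y ∨ False = False OR False = False
AND evaluated first (higher precedence); then OR applied.

False
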